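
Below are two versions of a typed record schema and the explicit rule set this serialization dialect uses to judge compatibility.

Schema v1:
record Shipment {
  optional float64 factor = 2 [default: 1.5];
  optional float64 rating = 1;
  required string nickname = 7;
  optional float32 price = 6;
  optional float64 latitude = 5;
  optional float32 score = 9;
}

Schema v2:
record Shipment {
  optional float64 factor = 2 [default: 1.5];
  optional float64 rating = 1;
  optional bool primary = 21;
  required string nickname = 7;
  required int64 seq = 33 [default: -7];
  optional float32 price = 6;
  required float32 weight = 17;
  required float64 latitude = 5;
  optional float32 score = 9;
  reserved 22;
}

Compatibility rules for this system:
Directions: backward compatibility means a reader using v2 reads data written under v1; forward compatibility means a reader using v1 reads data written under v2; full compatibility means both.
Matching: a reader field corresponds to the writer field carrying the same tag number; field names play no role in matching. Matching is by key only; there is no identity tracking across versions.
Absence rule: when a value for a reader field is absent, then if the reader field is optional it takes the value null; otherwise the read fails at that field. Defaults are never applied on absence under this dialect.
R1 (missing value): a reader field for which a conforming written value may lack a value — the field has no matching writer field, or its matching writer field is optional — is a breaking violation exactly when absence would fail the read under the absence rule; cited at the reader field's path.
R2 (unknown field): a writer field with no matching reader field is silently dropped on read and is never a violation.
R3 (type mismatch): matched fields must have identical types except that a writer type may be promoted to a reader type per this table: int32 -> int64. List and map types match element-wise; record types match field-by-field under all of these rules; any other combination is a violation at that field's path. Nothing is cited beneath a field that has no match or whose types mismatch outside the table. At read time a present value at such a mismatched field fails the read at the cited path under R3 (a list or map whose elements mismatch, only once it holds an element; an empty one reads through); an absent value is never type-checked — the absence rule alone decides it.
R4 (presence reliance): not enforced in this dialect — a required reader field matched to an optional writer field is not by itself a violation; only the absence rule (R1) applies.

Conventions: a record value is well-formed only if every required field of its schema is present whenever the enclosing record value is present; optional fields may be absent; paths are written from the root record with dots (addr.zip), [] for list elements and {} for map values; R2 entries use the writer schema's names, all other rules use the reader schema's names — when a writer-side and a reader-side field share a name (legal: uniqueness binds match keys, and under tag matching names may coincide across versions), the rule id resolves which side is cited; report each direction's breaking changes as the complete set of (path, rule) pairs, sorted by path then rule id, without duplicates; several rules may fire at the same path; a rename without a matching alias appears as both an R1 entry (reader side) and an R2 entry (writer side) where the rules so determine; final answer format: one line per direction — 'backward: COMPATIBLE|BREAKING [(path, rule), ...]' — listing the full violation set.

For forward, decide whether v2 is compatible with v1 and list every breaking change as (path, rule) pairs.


forward: COMPATIBLE []

in Shipment below, arrows point writer -> reader
forward pass over Shipment, reader schema v1, writer schema v2:
  float64 -> float64, writer optional: factor aligns to factor
  float64 -> float64, writer optional: rating aligns to rating
  string -> string, writer required: nickname aligns to nickname
  float32 -> float32, writer optional: price aligns to price
  float64 -> float64, writer required: latitude aligns to latitude
  float32 -> float32, writer optional: score aligns to score
  writer field primary has no reader counterpart
  writer field seq has no reader counterpart
  writer field weight has no reader counterpart
  => no violations; forward on Shipment: COMPATIBLE
diffs on Shipment not affecting the asked answer:
  field latitude in record Shipment: optional changed to required -> matters only for Shipment's backward compatibility — outside the asked direction
  added field weight to record Shipment: required float32, tag 17 (in v2 it sits immediately before latitude) -> matters only for Shipment's backward compatibility — outside the asked direction
  added field primary to record Shipment: optional bool, tag 21 (in v2 it sits immediately before nickname) -> no rule fires on it in Shipment's dialect; the asked verdict holds
  added field seq to record Shipment: required int64, tag 33, default -7 (in v2 it sits immediately before price) -> matters only for Shipment's backward compatibility — outside the asked direction


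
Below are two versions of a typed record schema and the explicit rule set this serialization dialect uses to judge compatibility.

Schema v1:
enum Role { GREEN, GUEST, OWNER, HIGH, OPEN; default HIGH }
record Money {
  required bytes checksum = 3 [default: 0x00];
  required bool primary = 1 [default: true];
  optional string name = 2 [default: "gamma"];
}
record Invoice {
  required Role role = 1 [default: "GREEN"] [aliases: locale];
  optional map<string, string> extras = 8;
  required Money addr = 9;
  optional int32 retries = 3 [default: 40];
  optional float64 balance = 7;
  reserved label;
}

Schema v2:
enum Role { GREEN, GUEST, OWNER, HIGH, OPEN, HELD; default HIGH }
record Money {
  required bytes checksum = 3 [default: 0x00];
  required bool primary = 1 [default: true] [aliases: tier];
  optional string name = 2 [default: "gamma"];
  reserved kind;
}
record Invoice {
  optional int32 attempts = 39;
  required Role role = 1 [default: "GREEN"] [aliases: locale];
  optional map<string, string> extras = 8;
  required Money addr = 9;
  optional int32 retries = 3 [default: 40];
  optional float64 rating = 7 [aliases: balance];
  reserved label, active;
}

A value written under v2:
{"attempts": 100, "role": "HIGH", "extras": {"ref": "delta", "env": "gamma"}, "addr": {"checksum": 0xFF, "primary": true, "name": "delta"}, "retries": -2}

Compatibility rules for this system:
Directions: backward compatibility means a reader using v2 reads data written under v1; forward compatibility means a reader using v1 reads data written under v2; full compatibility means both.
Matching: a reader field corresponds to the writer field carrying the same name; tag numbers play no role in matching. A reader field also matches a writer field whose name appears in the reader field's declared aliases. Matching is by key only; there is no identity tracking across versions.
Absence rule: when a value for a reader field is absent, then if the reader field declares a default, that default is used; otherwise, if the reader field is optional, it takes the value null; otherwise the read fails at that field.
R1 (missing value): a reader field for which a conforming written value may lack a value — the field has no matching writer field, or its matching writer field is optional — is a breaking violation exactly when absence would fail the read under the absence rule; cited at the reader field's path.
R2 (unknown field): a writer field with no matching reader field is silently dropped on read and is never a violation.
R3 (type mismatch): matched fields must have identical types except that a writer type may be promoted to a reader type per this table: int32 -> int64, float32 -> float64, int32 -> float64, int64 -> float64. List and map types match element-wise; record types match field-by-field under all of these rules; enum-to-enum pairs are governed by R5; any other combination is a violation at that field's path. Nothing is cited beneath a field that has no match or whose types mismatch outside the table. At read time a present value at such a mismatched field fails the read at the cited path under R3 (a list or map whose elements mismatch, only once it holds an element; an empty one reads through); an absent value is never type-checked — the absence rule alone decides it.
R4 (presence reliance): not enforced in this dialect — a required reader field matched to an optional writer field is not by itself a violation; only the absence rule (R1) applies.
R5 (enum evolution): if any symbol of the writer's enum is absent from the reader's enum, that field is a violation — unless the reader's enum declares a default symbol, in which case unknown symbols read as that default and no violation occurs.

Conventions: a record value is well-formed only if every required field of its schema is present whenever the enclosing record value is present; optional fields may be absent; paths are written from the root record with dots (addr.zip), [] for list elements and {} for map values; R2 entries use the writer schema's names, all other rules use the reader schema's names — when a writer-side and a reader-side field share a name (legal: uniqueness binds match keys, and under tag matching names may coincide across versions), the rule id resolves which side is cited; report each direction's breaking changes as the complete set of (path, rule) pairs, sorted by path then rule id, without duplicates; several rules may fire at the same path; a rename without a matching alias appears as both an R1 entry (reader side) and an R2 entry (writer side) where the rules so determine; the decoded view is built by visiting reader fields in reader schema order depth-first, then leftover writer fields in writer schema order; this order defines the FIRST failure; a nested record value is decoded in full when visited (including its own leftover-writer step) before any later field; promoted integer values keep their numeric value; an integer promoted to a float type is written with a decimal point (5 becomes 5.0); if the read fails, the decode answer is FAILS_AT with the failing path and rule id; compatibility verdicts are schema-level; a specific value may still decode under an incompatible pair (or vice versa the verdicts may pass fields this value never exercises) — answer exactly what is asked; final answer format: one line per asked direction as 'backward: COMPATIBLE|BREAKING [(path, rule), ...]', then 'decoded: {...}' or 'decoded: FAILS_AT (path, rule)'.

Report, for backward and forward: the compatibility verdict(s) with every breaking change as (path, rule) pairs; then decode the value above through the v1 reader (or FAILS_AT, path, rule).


the writer's type comes first in each Invoice pair
checking backward for Invoice: reader v2 against writer v1:
  attempts: no writer match
  role: paired with writer role (Role -> Role; writer required)
  extras: paired with writer extras (map<string, string> -> map<string, string>; writer optional)
  addr: paired with writer addr (Money -> Money; writer required)
  retries: paired with writer retries (int32 -> int32; writer optional)
  rating: paired with writer balance (float64 -> float64; writer optional)
  addr.checksum: paired with writer addr.checksum (bytes -> bytes; writer required)
  addr.primary: paired with writer addr.primary (bool -> bool; writer required)
  addr.name: paired with writer addr.name (string -> string; writer optional)
  => no violations; backward on Invoice: COMPATIBLE
checking forward for Invoice: reader v1 against writer v2:
  role: paired with writer role (Role -> Role; writer required)
  extras: paired with writer extras (map<string, string> -> map<string, string>; writer optional)
  addr: paired with writer addr (Money -> Money; writer required)
  retries: paired with writer retries (int32 -> int32; writer optional)
  balance: no writer match
  attempts (writer side), unknown to reader
  rating (writer side), unknown to reader
  addr.checksum: paired with writer addr.checksum (bytes -> bytes; writer required)
  addr.primary: paired with writer addr.primary (bool -> bool; writer required)
  addr.name: paired with writer addr.name (string -> string; writer optional)
  => no violations; forward on Invoice: COMPATIBLE
decode walk for Invoice under reader schema v1:
  role := "HIGH"
  extras := {"ref": "delta", "env": "gamma"}
  addr.checksum := 0xFF
  addr.primary := true
  addr.name := "delta"
  retries := -2
  balance := null (missing; optional => null)
  writer attempts: no reader field; dropped
  => decoded: {"role": "HIGH", "extras": {"ref": "delta", "env": "gamma"}, "addr": {"checksum": 0xFF, "primary": true, "name": "delta"}, "retries": -2, "balance": null}

backward: COMPATIBLE []; forward: COMPATIBLE []; decoded: {"role": "HIGH", "extras": {"ref": "delta", "env": "gamma"}, "addr": {"checksum": 0xFF, "primary": true, "name": "delta"}, "retries": -2, "balance": null}


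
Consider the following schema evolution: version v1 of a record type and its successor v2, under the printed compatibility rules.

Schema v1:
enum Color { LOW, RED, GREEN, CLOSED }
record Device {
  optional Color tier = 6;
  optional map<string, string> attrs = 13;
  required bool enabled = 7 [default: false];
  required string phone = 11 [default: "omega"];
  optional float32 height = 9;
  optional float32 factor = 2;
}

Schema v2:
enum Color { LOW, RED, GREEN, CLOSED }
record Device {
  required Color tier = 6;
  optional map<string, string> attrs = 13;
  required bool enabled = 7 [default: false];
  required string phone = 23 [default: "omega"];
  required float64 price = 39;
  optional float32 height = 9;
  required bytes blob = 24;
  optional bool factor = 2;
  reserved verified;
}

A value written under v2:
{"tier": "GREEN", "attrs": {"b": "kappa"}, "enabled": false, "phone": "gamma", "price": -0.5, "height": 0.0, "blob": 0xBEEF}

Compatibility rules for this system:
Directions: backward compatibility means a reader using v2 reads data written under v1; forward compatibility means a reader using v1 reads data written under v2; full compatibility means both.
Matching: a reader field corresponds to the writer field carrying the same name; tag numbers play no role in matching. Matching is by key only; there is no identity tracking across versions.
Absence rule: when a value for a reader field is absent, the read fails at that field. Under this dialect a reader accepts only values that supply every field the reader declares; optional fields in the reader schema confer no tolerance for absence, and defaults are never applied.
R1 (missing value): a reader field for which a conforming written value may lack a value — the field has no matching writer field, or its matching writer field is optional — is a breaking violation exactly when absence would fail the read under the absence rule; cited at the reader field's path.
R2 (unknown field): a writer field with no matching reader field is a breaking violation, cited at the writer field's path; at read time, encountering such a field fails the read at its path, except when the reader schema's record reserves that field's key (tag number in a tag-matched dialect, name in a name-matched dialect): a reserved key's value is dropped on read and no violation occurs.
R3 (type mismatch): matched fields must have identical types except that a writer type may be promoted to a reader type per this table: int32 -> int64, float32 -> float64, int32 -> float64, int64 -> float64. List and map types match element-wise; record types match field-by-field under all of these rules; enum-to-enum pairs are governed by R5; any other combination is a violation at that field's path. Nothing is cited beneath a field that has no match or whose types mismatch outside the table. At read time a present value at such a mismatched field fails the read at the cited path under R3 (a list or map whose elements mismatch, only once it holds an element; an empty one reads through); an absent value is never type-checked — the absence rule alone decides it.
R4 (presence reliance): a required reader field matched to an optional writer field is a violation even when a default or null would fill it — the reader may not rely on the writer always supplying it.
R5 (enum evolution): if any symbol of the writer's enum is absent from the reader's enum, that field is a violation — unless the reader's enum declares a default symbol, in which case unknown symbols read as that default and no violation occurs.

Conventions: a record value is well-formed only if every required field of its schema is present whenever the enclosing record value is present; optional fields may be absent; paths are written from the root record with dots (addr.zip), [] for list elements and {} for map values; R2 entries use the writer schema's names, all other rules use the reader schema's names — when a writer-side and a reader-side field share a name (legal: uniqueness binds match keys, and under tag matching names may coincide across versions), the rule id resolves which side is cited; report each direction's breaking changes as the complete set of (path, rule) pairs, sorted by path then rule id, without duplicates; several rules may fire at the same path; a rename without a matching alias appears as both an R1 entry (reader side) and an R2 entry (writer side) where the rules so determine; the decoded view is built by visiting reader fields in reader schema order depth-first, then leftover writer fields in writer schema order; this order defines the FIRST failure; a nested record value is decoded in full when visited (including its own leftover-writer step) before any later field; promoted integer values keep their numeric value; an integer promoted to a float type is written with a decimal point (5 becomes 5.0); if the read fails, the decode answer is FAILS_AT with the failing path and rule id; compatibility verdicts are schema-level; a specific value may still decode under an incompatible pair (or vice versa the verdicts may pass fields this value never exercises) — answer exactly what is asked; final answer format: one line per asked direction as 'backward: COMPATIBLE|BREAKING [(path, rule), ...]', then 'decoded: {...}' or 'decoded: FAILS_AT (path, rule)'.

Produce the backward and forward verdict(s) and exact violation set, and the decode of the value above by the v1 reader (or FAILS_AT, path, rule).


the writer's type comes first in each Device pair
backward analysis of Device with v2 as reader and v1 as writer:
  tier <- tier (Color -> Color, writer optional)
  attrs <- attrs (map<string, string> -> map<string, string>, writer optional)
  enabled <- enabled (bool -> bool, writer required)
  phone <- phone (string -> string, writer required)
  price: no writer-side match
  height <- height (float32 -> float32, writer optional)
  blob: no writer-side match
  factor <- factor (float32 -> bool, writer optional)
  breaking: (attrs, R1)
  breaking: (blob, R1)
  breaking: (factor, R1)
  breaking: (factor, R3)
  breaking: (height, R1)
  breaking: (price, R1)
  breaking: (tier, R1)
  breaking: (tier, R4)
  => backward: BREAKING (8)
forward analysis of Device with v1 as reader and v2 as writer:
  tier <- tier (Color -> Color, writer required)
  attrs <- attrs (map<string, string> -> map<string, string>, writer optional)
  enabled <- enabled (bool -> bool, writer required)
  phone <- phone (string -> string, writer required)
  height <- height (float32 -> float32, writer optional)
  factor <- factor (bool -> float32, writer optional)
  price (writer side), unknown to reader
  blob (writer side), unknown to reader
  breaking: (attrs, R1)
  breaking: (blob, R2)
  breaking: (factor, R1)
  breaking: (factor, R3)
  breaking: (height, R1)
  breaking: (price, R2)
  => forward: BREAKING (6)
decoding the Device value with the v1 reader:
  tier := "GREEN"
  attrs := {"b": "kappa"}
  enabled := false
  phone := "gamma"
  height := 0.0
  read fails at factor under R1 (no fill)
  => FAILS_AT (factor, R1)

backward: BREAKING [(attrs, R1), (blob, R1), (factor, R1), (factor, R3), (height, R1), (price, R1), (tier, R1), (tier, R4)]; forward: BREAKING [(attrs, R1), (blob, R2), (factor, R1), (factor, R3), (height, R1), (price, R2)]; decoded: FAILS_AT (factor, R1)


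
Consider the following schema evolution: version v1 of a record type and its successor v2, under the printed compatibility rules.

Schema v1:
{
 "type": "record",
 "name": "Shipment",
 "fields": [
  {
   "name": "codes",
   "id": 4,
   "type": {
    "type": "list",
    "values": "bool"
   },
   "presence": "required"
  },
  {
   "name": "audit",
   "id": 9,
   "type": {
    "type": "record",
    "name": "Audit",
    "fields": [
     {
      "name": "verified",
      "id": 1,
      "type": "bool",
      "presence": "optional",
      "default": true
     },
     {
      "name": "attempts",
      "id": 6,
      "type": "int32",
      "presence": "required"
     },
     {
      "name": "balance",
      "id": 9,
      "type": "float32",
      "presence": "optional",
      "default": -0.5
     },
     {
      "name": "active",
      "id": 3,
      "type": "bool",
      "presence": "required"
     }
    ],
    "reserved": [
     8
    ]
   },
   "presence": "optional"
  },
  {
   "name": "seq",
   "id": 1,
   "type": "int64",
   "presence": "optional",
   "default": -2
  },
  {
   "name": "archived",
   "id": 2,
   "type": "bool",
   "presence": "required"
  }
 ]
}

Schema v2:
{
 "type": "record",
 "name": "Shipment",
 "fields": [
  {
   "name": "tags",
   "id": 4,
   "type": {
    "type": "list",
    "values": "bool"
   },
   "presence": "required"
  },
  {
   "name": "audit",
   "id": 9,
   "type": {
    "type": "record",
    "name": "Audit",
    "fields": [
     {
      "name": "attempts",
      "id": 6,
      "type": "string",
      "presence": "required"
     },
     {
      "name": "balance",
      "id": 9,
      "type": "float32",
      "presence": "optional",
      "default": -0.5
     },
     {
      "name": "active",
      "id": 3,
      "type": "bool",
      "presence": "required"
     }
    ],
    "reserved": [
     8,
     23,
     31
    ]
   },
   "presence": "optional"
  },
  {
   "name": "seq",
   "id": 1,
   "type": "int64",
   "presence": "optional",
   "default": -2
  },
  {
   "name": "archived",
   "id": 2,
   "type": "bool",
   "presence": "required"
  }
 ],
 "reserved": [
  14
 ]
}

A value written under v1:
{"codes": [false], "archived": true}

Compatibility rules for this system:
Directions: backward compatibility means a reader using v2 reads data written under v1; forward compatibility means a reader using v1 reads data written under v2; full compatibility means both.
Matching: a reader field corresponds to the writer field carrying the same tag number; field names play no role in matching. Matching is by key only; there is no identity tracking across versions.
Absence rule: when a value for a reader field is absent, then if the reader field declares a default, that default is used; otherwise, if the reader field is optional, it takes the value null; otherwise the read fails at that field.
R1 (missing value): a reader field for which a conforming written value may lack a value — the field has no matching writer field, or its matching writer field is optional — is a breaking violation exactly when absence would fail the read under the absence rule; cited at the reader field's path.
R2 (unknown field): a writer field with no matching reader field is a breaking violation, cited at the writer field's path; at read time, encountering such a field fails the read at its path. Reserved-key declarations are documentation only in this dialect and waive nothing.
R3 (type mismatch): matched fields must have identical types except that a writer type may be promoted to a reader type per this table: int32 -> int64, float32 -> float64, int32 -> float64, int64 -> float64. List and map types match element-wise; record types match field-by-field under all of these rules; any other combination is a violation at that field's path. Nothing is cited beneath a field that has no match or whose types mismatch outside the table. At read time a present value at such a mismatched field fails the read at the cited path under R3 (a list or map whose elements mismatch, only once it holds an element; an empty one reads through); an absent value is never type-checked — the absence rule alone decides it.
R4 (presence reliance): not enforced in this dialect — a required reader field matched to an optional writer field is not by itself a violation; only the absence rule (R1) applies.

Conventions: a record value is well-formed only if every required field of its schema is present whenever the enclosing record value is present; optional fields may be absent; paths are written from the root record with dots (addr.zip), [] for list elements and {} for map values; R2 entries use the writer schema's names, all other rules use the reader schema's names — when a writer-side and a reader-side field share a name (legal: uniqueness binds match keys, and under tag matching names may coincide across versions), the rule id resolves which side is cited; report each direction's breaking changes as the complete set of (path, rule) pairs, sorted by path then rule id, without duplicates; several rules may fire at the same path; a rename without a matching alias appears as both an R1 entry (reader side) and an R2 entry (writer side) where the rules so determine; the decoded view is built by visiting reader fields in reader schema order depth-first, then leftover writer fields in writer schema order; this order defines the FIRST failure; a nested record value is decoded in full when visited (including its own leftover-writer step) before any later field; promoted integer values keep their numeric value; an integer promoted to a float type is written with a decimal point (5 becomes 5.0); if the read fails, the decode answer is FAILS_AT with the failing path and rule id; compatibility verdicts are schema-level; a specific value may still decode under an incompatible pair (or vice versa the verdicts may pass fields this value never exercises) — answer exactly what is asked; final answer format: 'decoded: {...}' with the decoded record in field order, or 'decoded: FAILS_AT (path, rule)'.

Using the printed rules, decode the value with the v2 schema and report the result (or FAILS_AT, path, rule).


decoded: {"tags": [false], "audit": null, "seq": -2, "archived": true}

each type pair in Shipment: writer, then reader
decode walk for Shipment under reader schema v2:
  tags := [false] (from writer codes)
  audit := null (not supplied -> null)
  seq := -2 (no value, default fills)
  archived := true
  => decoded: {"tags": [false], "audit": null, "seq": -2, "archived": true}
checking off the Shipment differences that do not matter here:
  removed field verified from record Audit -> affects the rule determinations only; this particular Shipment value decodes identically
  field attempts in record Audit: type int32 changed to string -> affects the rule determinations only; this particular Shipment value decodes identically


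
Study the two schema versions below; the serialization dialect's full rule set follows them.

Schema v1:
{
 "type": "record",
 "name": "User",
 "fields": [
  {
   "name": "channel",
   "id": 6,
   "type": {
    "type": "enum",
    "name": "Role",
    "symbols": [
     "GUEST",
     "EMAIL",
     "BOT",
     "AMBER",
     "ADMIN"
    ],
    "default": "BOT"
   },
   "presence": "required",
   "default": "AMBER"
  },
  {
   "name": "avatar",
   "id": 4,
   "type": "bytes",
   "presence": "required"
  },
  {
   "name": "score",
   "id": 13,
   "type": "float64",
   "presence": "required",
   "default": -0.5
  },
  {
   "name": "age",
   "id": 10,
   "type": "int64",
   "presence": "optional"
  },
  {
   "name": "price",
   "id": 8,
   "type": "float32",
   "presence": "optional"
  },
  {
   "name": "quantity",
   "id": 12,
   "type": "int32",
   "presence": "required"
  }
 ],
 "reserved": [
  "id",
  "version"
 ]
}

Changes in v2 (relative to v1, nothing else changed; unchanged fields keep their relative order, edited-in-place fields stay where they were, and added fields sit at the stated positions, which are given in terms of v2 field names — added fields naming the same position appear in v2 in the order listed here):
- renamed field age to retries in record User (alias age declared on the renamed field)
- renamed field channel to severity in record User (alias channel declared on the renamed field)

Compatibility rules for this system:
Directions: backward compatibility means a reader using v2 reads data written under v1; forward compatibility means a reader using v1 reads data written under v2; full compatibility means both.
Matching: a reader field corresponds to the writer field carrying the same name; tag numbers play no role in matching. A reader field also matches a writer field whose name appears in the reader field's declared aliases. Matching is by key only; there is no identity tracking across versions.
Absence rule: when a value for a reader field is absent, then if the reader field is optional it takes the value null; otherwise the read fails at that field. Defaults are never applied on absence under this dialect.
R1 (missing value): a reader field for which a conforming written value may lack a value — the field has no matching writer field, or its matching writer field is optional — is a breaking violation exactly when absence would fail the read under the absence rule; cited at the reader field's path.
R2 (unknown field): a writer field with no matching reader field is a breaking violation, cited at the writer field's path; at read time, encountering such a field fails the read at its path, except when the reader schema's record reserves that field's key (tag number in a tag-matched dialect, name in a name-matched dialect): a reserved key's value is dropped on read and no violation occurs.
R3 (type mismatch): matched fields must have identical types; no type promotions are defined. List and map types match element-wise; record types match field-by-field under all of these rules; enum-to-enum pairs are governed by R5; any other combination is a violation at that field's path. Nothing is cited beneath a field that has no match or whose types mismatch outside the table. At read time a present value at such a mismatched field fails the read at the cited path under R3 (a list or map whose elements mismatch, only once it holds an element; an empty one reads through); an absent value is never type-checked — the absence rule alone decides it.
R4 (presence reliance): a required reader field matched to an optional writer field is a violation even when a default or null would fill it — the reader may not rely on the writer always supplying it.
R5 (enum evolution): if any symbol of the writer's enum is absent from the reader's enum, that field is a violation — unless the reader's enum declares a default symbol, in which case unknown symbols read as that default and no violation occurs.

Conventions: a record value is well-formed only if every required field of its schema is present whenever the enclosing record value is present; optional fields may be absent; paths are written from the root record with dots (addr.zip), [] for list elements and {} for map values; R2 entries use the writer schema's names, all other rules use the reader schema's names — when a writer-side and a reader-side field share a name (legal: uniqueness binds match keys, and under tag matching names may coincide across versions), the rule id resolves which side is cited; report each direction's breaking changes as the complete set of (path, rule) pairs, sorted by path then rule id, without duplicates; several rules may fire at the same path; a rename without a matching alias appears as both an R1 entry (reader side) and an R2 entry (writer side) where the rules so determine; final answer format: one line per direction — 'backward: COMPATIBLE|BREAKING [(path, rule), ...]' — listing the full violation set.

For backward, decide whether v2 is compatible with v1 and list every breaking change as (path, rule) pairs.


the writer's type comes first in each User pair
checking backward for User: reader v2 against writer v1:
  writer required, Role -> Role: reader severity maps from writer channel
  writer required, bytes -> bytes: reader avatar maps from writer avatar
  writer required, float64 -> float64: reader score maps from writer score
  writer optional, int64 -> int64: reader retries maps from writer age
  writer optional, float32 -> float32: reader price maps from writer price
  writer required, int32 -> int32: reader quantity maps from writer quantity
  => no violations; backward on User: COMPATIBLE
the other User changes do not affect what is asked:
  renamed field age to retries in record User (alias age declared on the renamed field) -> matters only for User's forward compatibility — outside the asked direction
  renamed field channel to severity in record User (alias channel declared on the renamed field) -> matters only for User's forward compatibility — outside the asked direction

backward: COMPATIBLE []


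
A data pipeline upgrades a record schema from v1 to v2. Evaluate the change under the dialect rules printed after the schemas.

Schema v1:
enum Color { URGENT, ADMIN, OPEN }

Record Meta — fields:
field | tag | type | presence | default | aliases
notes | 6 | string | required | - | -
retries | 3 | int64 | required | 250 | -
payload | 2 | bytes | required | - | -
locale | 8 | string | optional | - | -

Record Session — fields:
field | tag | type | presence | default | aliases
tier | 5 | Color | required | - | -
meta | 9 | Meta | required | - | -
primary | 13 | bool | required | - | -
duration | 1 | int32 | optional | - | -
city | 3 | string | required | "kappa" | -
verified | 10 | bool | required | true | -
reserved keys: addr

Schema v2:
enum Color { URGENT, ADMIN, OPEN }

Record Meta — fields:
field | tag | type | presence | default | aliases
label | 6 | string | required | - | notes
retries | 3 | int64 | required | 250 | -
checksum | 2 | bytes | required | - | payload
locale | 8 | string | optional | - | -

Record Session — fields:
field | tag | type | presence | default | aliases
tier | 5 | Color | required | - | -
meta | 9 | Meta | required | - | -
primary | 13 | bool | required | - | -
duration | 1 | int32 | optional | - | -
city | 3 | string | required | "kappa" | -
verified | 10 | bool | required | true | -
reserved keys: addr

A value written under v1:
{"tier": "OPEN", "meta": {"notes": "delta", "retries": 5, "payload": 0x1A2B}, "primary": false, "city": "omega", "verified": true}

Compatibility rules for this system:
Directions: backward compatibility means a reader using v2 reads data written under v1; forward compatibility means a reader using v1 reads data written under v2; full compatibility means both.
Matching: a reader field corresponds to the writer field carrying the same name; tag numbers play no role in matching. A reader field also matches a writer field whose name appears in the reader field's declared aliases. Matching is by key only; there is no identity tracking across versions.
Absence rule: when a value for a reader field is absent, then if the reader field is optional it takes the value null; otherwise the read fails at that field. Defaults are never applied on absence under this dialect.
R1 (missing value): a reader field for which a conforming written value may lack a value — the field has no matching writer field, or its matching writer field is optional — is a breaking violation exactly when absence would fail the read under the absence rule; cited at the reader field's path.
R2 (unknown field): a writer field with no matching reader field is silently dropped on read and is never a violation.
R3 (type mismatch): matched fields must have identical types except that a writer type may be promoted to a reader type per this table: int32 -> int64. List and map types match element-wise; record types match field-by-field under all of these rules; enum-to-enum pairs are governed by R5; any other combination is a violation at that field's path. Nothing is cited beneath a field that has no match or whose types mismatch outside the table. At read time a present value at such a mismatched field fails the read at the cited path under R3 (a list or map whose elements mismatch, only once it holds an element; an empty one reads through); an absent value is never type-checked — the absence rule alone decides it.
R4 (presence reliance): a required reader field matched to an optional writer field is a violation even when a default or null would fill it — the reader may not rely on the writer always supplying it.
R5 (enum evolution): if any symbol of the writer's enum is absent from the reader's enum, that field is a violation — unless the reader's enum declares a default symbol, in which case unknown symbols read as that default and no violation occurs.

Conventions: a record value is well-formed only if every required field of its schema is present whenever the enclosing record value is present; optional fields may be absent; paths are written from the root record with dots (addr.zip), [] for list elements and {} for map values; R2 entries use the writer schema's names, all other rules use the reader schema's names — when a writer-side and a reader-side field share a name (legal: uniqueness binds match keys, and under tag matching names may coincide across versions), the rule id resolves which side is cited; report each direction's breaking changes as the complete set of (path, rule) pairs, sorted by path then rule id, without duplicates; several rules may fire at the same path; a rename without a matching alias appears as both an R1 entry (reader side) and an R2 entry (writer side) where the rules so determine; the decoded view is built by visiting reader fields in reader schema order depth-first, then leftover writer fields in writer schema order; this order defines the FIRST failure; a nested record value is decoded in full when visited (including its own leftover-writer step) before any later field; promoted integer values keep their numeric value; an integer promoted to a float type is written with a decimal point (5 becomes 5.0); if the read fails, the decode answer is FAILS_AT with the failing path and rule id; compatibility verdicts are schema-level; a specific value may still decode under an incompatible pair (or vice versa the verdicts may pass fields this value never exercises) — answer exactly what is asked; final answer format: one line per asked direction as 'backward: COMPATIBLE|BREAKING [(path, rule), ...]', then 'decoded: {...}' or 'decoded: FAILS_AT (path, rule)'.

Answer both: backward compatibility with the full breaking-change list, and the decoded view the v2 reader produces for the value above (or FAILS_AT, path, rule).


backward: COMPATIBLE []; decoded: {"tier": "OPEN", "meta": {"label": "delta", "retries": 5, "checksum": 0x1A2B, "locale": null}, "primary": false, "duration": null, "city": "omega", "verified": true}

in Session below, arrows point writer -> reader
backward analysis of Session with v2 as reader and v1 as writer:
  tier: Color -> Color, writer required; from tier
  meta: Meta -> Meta, writer required; from meta
  primary: bool -> bool, writer required; from primary
  duration: int32 -> int32, writer optional; from duration
  city: string -> string, writer required; from city
  verified: bool -> bool, writer required; from verified
  meta.label: string -> string, writer required; from meta.notes
  meta.retries: int64 -> int64, writer required; from meta.retries
  meta.checksum: bytes -> bytes, writer required; from meta.payload
  meta.locale: string -> string, writer optional; from meta.locale
  nothing fires on Session: backward is COMPATIBLE
migrating the Session value to v2:
  tier := "OPEN"
  meta.label := "delta" (from writer notes)
  meta.retries := 5
  meta.checksum := 0x1A2B (from writer payload)
  meta.locale := null (missing; optional => null)
  primary := false
  duration := null (missing; optional => null)
  city := "omega"
  verified := true
  => decoded: {"tier": "OPEN", "meta": {"label": "delta", "retries": 5, "checksum": 0x1A2B, "locale": null}, "primary": false, "duration": null, "city": "omega", "verified": true}


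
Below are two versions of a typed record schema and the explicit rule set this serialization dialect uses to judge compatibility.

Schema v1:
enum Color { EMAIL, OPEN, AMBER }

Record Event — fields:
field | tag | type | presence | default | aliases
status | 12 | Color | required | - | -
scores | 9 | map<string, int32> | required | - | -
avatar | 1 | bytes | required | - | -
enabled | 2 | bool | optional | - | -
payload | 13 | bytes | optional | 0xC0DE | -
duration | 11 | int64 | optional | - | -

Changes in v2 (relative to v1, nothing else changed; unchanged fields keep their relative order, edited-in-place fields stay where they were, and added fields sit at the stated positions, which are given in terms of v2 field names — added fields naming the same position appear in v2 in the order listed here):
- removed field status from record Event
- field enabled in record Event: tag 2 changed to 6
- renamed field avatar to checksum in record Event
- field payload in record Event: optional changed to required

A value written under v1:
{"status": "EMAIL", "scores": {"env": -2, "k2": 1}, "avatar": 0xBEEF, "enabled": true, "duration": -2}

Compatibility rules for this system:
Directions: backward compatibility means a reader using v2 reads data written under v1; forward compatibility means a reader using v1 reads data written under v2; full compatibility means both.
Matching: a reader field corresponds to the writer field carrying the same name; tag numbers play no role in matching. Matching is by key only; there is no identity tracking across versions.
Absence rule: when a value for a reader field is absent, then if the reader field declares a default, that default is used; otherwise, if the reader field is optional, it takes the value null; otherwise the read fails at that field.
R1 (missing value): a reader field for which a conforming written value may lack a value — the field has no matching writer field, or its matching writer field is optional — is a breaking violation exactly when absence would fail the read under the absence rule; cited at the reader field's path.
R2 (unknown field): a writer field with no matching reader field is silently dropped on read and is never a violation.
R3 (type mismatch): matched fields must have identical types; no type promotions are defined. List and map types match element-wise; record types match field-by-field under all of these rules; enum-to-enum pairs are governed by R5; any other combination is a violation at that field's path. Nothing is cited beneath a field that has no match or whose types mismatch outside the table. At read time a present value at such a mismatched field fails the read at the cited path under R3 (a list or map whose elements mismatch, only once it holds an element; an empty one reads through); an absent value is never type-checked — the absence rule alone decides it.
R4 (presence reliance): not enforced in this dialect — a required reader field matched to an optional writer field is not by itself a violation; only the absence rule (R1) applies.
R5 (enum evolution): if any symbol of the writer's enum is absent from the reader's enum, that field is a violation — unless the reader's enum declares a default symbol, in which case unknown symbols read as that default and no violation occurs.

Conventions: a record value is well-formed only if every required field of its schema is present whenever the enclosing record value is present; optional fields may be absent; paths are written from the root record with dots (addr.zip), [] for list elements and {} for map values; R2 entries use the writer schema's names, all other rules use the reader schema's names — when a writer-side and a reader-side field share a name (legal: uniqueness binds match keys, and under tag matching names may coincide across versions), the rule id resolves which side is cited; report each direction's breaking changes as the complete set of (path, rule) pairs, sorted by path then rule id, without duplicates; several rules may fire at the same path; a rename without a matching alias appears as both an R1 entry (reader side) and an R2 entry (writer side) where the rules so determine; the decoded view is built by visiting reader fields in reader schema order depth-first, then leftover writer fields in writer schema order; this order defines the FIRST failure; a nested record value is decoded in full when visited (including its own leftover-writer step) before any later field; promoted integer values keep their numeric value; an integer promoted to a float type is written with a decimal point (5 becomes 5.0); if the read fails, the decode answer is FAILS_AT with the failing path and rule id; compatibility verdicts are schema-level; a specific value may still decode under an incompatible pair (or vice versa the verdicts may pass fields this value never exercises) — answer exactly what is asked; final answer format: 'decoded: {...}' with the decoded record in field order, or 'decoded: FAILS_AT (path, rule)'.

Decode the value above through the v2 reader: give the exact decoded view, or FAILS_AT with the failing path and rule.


arrows below run writer -> reader for Event
decoding the Event value with the v2 reader:
  scores := {"env": -2, "k2": 1}
  read fails at checksum under R1 (no fill)
  => FAILS_AT (checksum, R1)
ruling out the remaining Event differences:
  removed field status from record Event -> shifts the Event verdicts, not this decode
  field enabled in record Event: tag 2 changed to 6 -> no rule fires on it and the decoded Event view is identical with or without it
  field payload in record Event: optional changed to required -> no rule fires on it and the decoded Event view is identical with or without it

decoded: FAILS_AT (checksum, R1)
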